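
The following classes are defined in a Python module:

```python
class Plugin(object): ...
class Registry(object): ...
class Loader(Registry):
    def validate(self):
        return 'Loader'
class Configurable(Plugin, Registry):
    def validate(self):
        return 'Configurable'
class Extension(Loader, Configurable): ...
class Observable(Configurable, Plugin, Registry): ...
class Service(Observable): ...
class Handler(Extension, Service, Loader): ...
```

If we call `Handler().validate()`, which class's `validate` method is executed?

L[Handler] = Handler + merge(L[Extension], L[Service], L[Loader], [Extension Service Loader])
  take Extension:  [Extension Loader Configurable Plugin Registry object] + [Service Observable Configurable Plugin Registry object] + [Loader Registry object] + [Extension Service Loader]
  take Service:  [Loader Configurable Plugin Registry object] + [Service Observable Configurable Plugin Registry object] + [Loader Registry object] + [Service Loader]
  take Loader:  [Loader Configurable Plugin Registry object] + [Observable Configurable Plugin Registry object] + [Loader Registry object] + [Loader]
  take Observable:  [Configurable Plugin Registry object] + [Observable Configurable Plugin Registry object] + [Registry object]
  take Configurable:  [Configurable Plugin Registry object] + [Configurable Plugin Registry object] + [Registry object]
  take Plugin:  [Plugin Registry object] + [Plugin Registry object] + [Registry object]
  take Registry:  [Registry object] + [Registry object] + [Registry object]
  take object:  [object] + [object] + [object]
MRO: Handler Extension Service Loader Observable Configurable Plugin Registry object
validate is defined in: Configurable, Loader. First along the MRO is Loader.

Loader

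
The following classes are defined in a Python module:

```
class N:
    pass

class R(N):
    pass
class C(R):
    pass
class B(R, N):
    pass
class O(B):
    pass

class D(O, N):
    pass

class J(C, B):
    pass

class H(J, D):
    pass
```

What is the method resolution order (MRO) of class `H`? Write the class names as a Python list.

[H, J, C, D, O, B, R, N, object]

L[H] = H + merge(L[J], L[D], [J D])
  take J:  [J C B R N object] + [D O B R N object] + [J D]
  take C:  [C B R N object] + [D O B R N object] + [D]
  take D:  [B R N object] + [D O B R N object] + [D]
  take O:  [B R N object] + [O B R N object]
  take B:  [B R N object] + [B R N object]
  take R:  [R N object] + [R N object]
  take N:  [N object] + [N object]
  take object:  [object] + [object]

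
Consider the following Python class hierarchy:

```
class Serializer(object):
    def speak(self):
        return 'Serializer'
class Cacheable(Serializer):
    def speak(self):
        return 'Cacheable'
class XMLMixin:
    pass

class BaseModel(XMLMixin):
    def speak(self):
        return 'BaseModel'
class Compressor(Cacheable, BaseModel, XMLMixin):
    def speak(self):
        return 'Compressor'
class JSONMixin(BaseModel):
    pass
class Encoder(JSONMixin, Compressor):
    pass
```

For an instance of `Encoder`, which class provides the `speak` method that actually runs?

L[Encoder] = Encoder + merge(L[JSONMixin], L[Compressor], [JSONMixin Compressor])
  take JSONMixin:  [JSONMixin BaseModel XMLMixin object] + [Compressor Cacheable Serializer BaseModel XMLMixin object] + [JSONMixin Compressor]
  take Compressor:  [BaseModel XMLMixin object] + [Compressor Cacheable Serializer BaseModel XMLMixin object] + [Compressor]
  take Cacheable:  [BaseModel XMLMixin object] + [Cacheable Serializer BaseModel XMLMixin object]
  take Serializer:  [BaseModel XMLMixin object] + [Serializer BaseModel XMLMixin object]
  take BaseModel:  [BaseModel XMLMixin object] + [BaseModel XMLMixin object]
  take XMLMixin:  [XMLMixin object] + [XMLMixin object]
  take object:  [object] + [object]
MRO: Encoder JSONMixin Compressor Cacheable Serializer BaseModel XMLMixin object
speak is defined in: BaseModel, Cacheable, Compressor, Serializer. First along the MRO is Compressor.

Compressor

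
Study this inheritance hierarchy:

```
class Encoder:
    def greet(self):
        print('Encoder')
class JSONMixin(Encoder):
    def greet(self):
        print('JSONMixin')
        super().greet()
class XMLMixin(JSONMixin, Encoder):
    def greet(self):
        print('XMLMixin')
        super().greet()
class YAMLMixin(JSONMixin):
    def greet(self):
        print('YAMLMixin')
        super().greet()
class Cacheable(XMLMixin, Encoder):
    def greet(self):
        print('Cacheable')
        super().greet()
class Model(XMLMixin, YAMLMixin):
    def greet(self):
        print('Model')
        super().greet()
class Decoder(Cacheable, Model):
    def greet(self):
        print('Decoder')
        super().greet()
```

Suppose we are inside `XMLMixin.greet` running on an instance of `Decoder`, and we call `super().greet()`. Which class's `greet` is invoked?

YAMLMixin

L[Decoder] = Decoder + merge(L[Cacheable], L[Model], [Cacheable Model])
  take Cacheable:  [Cacheable XMLMixin JSONMixin Encoder object] + [Model XMLMixin YAMLMixin JSONMixin Encoder object] + [Cacheable Model]
  take Model:  [XMLMixin JSONMixin Encoder object] + [Model XMLMixin YAMLMixin JSONMixin Encoder object] + [Model]
  take XMLMixin:  [XMLMixin JSONMixin Encoder object] + [XMLMixin YAMLMixin JSONMixin Encoder object]
  take YAMLMixin:  [JSONMixin Encoder object] + [YAMLMixin JSONMixin Encoder object]
  take JSONMixin:  [JSONMixin Encoder object] + [JSONMixin Encoder object]
  take Encoder:  [Encoder object] + [Encoder object]
  take object:  [object] + [object]
MRO: Decoder Cacheable Model XMLMixin YAMLMixin JSONMixin Encoder object
super() in XMLMixin.greet on a Decoder instance goes to the class after XMLMixin in Decoder's MRO: YAMLMixin.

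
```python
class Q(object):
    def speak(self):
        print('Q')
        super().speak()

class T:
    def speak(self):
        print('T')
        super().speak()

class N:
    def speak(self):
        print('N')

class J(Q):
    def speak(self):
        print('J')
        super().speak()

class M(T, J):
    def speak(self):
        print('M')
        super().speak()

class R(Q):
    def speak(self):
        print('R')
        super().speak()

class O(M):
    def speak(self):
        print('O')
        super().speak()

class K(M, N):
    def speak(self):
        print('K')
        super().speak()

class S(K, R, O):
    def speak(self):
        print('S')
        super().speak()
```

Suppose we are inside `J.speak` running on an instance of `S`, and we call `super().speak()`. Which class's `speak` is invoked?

Q

L[S] = S + merge(L[K], L[R], L[O], [K R O])
  take K:  [K M T J Q N object] + [R Q object] + [O M T J Q object] + [K R O]
  take R:  [M T J Q N object] + [R Q object] + [O M T J Q object] + [R O]
  take O:  [M T J Q N object] + [Q object] + [O M T J Q object] + [O]
  take M:  [M T J Q N object] + [Q object] + [M T J Q object]
  take T:  [T J Q N object] + [Q object] + [T J Q object]
  take J:  [J Q N object] + [Q object] + [J Q object]
  take Q:  [Q N object] + [Q object] + [Q object]
  take N:  [N object] + [object] + [object]
  take object:  [object] + [object] + [object]
MRO: S K R O M T J Q N object
super() in J.speak on a S instance goes to the class after J in S's MRO: Q.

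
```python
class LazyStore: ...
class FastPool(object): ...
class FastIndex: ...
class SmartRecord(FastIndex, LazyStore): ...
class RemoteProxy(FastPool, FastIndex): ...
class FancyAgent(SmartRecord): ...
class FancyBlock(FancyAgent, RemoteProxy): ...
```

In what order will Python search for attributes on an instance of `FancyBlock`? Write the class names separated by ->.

L[FancyBlock] = FancyBlock + merge(L[FancyAgent], L[RemoteProxy], [FancyAgent RemoteProxy])
  take FancyAgent:  [FancyAgent SmartRecord FastIndex LazyStore object] + [RemoteProxy FastPool FastIndex object] + [FancyAgent RemoteProxy]
  take SmartRecord:  [SmartRecord FastIndex LazyStore object] + [RemoteProxy FastPool FastIndex object] + [RemoteProxy]
  take RemoteProxy:  [FastIndex LazyStore object] + [RemoteProxy FastPool FastIndex object] + [RemoteProxy]
  take FastPool:  [FastIndex LazyStore object] + [FastPool FastIndex object]
  take FastIndex:  [FastIndex LazyStore object] + [FastIndex object]
  take LazyStore:  [LazyStore object] + [object]
  take object:  [object] + [object]

FancyBlock -> FancyAgent -> SmartRecord -> RemoteProxy -> FastPool -> FastIndex -> LazyStore -> object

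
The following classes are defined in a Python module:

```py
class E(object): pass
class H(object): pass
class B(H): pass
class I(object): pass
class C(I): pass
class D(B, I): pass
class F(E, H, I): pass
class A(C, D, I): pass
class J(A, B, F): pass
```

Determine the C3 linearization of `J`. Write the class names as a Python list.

L[J] = J + merge(L[A], L[B], L[F], [A B F])
  take A:  [A C D B H I object] + [B H object] + [F E H I object] + [A B F]
  take C:  [C D B H I object] + [B H object] + [F E H I object] + [B F]
  take D:  [D B H I object] + [B H object] + [F E H I object] + [B F]
  take B:  [B H I object] + [B H object] + [F E H I object] + [B F]
  take F:  [H I object] + [H object] + [F E H I object] + [F]
  take E:  [H I object] + [H object] + [E H I object]
  take H:  [H I object] + [H object] + [H I object]
  take I:  [I object] + [object] + [I object]
  take object:  [object] + [object] + [object]

[J, A, C, D, B, F, E, H, I, object]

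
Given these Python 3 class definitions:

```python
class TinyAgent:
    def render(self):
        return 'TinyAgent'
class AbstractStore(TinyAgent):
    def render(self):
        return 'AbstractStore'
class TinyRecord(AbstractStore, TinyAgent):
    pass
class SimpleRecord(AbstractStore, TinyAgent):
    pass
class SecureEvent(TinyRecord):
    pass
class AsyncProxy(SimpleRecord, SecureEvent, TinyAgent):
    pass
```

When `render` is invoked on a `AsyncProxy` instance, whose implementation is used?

L[AsyncProxy] = AsyncProxy + merge(L[SimpleRecord], L[SecureEvent], L[TinyAgent], [SimpleRecord SecureEvent TinyAgent])
  take SimpleRecord:  [SimpleRecord AbstractStore TinyAgent object] + [SecureEvent TinyRecord AbstractStore TinyAgent object] + [TinyAgent object] + [SimpleRecord SecureEvent TinyAgent]
  take SecureEvent:  [AbstractStore TinyAgent object] + [SecureEvent TinyRecord AbstractStore TinyAgent object] + [TinyAgent object] + [SecureEvent TinyAgent]
  take TinyRecord:  [AbstractStore TinyAgent object] + [TinyRecord AbstractStore TinyAgent object] + [TinyAgent object] + [TinyAgent]
  take AbstractStore:  [AbstractStore TinyAgent object] + [AbstractStore TinyAgent object] + [TinyAgent object] + [TinyAgent]
  take TinyAgent:  [TinyAgent object] + [TinyAgent object] + [TinyAgent object] + [TinyAgent]
  take object:  [object] + [object] + [object]
MRO: AsyncProxy SimpleRecord SecureEvent TinyRecord AbstractStore TinyAgent object
render is defined in: AbstractStore, TinyAgent. First along the MRO is AbstractStore.

AbstractStore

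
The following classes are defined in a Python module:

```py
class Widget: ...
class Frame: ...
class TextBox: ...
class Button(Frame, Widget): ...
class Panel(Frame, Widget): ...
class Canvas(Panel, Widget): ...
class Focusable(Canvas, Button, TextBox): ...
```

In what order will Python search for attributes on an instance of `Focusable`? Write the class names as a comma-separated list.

Focusable, Canvas, Panel, Button, Frame, Widget, TextBox, object

L[Focusable] = Focusable + merge(L[Canvas], L[Button], L[TextBox], [Canvas Button TextBox])
  take Canvas:  [Canvas Panel Frame Widget object] + [Button Frame Widget object] + [TextBox object] + [Canvas Button TextBox]
  take Panel:  [Panel Frame Widget object] + [Button Frame Widget object] + [TextBox object] + [Button TextBox]
  take Button:  [Frame Widget object] + [Button Frame Widget object] + [TextBox object] + [Button TextBox]
  take Frame:  [Frame Widget object] + [Frame Widget object] + [TextBox object] + [TextBox]
  take Widget:  [Widget object] + [Widget object] + [TextBox object] + [TextBox]
  take TextBox:  [object] + [object] + [TextBox object] + [TextBox]
  take object:  [object] + [object] + [object]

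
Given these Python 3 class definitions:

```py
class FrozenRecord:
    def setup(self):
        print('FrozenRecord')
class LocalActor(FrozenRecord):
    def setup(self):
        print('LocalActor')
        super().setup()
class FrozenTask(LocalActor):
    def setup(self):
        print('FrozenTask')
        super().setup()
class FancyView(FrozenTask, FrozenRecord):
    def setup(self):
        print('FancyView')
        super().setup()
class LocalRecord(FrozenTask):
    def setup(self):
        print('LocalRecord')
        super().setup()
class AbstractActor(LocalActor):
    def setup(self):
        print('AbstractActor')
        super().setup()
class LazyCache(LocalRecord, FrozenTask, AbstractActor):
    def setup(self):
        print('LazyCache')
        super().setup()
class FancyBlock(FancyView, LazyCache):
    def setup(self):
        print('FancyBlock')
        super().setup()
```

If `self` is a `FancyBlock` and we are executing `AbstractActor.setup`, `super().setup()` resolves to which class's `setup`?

L[FancyBlock] = FancyBlock + merge(L[FancyView], L[LazyCache], [FancyView LazyCache])
  take FancyView:  [FancyView FrozenTask LocalActor FrozenRecord object] + [LazyCache LocalRecord FrozenTask AbstractActor LocalActor FrozenRecord object] + [FancyView LazyCache]
  take LazyCache:  [FrozenTask LocalActor FrozenRecord object] + [LazyCache LocalRecord FrozenTask AbstractActor LocalActor FrozenRecord object] + [LazyCache]
  take LocalRecord:  [FrozenTask LocalActor FrozenRecord object] + [LocalRecord FrozenTask AbstractActor LocalActor FrozenRecord object]
  take FrozenTask:  [FrozenTask LocalActor FrozenRecord object] + [FrozenTask AbstractActor LocalActor FrozenRecord object]
  take AbstractActor:  [LocalActor FrozenRecord object] + [AbstractActor LocalActor FrozenRecord object]
  take LocalActor:  [LocalActor FrozenRecord object] + [LocalActor FrozenRecord object]
  take FrozenRecord:  [FrozenRecord object] + [FrozenRecord object]
  take object:  [object] + [object]
MRO: FancyBlock FancyView LazyCache LocalRecord FrozenTask AbstractActor LocalActor FrozenRecord object
super() in AbstractActor.setup on a FancyBlock instance goes to the class after AbstractActor in FancyBlock's MRO: LocalActor.

LocalActor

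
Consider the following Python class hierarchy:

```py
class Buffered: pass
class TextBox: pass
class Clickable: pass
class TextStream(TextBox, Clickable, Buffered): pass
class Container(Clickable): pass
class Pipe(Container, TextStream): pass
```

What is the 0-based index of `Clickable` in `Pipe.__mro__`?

L[Pipe] = Pipe + merge(L[Container], L[TextStream], [Container TextStream])
  take Container:  [Container Clickable object] + [TextStream TextBox Clickable Buffered object] + [Container TextStream]
  take TextStream:  [Clickable object] + [TextStream TextBox Clickable Buffered object] + [TextStream]
  take TextBox:  [Clickable object] + [TextBox Clickable Buffered object]
  take Clickable:  [Clickable object] + [Clickable Buffered object]
  take Buffered:  [object] + [Buffered object]
  take object:  [object] + [object]
MRO: Pipe Container TextStream TextBox Clickable Buffered object
Clickable sits at index 4.

4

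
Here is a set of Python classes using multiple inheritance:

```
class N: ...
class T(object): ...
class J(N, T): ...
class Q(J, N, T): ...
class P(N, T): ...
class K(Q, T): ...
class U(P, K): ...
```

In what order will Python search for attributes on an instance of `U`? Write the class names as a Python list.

L[U] = U + merge(L[P], L[K], [P K])
  take P:  [P N T object] + [K Q J N T object] + [P K]
  take K:  [N T object] + [K Q J N T object] + [K]
  take Q:  [N T object] + [Q J N T object]
  take J:  [N T object] + [J N T object]
  take N:  [N T object] + [N T object]
  take T:  [T object] + [T object]
  take object:  [object] + [object]

[U, P, K, Q, J, N, T, object]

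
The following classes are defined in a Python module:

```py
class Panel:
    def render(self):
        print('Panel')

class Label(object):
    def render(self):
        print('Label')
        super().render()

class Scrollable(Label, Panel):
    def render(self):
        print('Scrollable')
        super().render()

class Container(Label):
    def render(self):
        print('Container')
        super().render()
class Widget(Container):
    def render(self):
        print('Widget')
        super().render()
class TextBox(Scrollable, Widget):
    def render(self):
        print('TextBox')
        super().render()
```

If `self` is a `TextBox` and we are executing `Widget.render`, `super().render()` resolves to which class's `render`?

Container

L[TextBox] = TextBox + merge(L[Scrollable], L[Widget], [Scrollable Widget])
  take Scrollable:  [Scrollable Label Panel object] + [Widget Container Label object] + [Scrollable Widget]
  take Widget:  [Label Panel object] + [Widget Container Label object] + [Widget]
  take Container:  [Label Panel object] + [Container Label object]
  take Label:  [Label Panel object] + [Label object]
  take Panel:  [Panel object] + [object]
  take object:  [object] + [object]
MRO: TextBox Scrollable Widget Container Label Panel object
super() in Widget.render on a TextBox instance goes to the class after Widget in TextBox's MRO: Container.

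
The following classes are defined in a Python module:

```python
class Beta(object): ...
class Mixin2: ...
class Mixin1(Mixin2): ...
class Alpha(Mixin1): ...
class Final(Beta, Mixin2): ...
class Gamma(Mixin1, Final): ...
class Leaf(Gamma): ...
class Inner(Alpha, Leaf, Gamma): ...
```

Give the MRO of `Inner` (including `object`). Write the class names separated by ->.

Inner -> Alpha -> Leaf -> Gamma -> Mixin1 -> Final -> Beta -> Mixin2 -> object

L[Inner] = Inner + merge(L[Alpha], L[Leaf], L[Gamma], [Alpha Leaf Gamma])
  take Alpha:  [Alpha Mixin1 Mixin2 object] + [Leaf Gamma Mixin1 Final Beta Mixin2 object] + [Gamma Mixin1 Final Beta Mixin2 object] + [Alpha Leaf Gamma]
  take Leaf:  [Mixin1 Mixin2 object] + [Leaf Gamma Mixin1 Final Beta Mixin2 object] + [Gamma Mixin1 Final Beta Mixin2 object] + [Leaf Gamma]
  take Gamma:  [Mixin1 Mixin2 object] + [Gamma Mixin1 Final Beta Mixin2 object] + [Gamma Mixin1 Final Beta Mixin2 object] + [Gamma]
  take Mixin1:  [Mixin1 Mixin2 object] + [Mixin1 Final Beta Mixin2 object] + [Mixin1 Final Beta Mixin2 object]
  take Final:  [Mixin2 object] + [Final Beta Mixin2 object] + [Final Beta Mixin2 object]
  take Beta:  [Mixin2 object] + [Beta Mixin2 object] + [Beta Mixin2 object]
  take Mixin2:  [Mixin2 object] + [Mixin2 object] + [Mixin2 object]
  take object:  [object] + [object] + [object]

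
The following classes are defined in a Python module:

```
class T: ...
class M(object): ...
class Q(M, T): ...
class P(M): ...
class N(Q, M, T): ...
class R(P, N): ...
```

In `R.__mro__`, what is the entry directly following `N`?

L[R] = R + merge(L[P], L[N], [P N])
  take P:  [P M object] + [N Q M T object] + [P N]
  take N:  [M object] + [N Q M T object] + [N]
  take Q:  [M object] + [Q M T object]
  take M:  [M object] + [M T object]
  take T:  [object] + [T object]
  take object:  [object] + [object]
MRO: R P N Q M T object
N is at position 2; next is Q.

Q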